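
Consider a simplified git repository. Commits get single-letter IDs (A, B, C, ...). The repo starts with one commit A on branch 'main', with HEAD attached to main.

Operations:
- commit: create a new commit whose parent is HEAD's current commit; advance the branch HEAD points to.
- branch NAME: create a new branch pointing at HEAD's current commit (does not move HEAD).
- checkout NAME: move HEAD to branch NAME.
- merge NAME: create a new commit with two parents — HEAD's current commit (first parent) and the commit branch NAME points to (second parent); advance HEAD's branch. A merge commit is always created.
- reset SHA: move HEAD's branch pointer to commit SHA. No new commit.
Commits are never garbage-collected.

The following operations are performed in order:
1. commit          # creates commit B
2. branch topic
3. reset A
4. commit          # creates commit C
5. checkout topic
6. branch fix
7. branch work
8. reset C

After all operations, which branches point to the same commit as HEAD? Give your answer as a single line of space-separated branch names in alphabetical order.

Answer: main topic

Derivation:
After op 1 (commit): HEAD=main@B [main=B]
After op 2 (branch): HEAD=main@B [main=B topic=B]
After op 3 (reset): HEAD=main@A [main=A topic=B]
After op 4 (commit): HEAD=main@C [main=C topic=B]
After op 5 (checkout): HEAD=topic@B [main=C topic=B]
After op 6 (branch): HEAD=topic@B [fix=B main=C topic=B]
After op 7 (branch): HEAD=topic@B [fix=B main=C topic=B work=B]
After op 8 (reset): HEAD=topic@C [fix=B main=C topic=C work=B]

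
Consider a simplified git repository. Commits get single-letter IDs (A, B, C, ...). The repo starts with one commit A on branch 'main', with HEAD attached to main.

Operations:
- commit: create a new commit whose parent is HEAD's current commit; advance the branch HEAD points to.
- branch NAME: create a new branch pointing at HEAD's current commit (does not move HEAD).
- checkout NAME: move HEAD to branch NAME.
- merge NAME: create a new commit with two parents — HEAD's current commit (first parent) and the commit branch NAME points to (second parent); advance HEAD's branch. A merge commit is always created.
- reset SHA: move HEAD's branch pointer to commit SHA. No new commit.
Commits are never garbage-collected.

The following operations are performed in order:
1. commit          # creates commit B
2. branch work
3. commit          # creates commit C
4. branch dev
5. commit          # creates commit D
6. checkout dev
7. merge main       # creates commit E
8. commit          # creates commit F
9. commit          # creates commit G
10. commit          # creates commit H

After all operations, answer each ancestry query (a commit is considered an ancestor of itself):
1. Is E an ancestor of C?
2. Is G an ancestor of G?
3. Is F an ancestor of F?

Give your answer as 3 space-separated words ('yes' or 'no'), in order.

Answer: no yes yes

Derivation:
After op 1 (commit): HEAD=main@B [main=B]
After op 2 (branch): HEAD=main@B [main=B work=B]
After op 3 (commit): HEAD=main@C [main=C work=B]
After op 4 (branch): HEAD=main@C [dev=C main=C work=B]
After op 5 (commit): HEAD=main@D [dev=C main=D work=B]
After op 6 (checkout): HEAD=dev@C [dev=C main=D work=B]
After op 7 (merge): HEAD=dev@E [dev=E main=D work=B]
After op 8 (commit): HEAD=dev@F [dev=F main=D work=B]
After op 9 (commit): HEAD=dev@G [dev=G main=D work=B]
After op 10 (commit): HEAD=dev@H [dev=H main=D work=B]
ancestors(C) = {A,B,C}; E in? no
ancestors(G) = {A,B,C,D,E,F,G}; G in? yes
ancestors(F) = {A,B,C,D,E,F}; F in? yes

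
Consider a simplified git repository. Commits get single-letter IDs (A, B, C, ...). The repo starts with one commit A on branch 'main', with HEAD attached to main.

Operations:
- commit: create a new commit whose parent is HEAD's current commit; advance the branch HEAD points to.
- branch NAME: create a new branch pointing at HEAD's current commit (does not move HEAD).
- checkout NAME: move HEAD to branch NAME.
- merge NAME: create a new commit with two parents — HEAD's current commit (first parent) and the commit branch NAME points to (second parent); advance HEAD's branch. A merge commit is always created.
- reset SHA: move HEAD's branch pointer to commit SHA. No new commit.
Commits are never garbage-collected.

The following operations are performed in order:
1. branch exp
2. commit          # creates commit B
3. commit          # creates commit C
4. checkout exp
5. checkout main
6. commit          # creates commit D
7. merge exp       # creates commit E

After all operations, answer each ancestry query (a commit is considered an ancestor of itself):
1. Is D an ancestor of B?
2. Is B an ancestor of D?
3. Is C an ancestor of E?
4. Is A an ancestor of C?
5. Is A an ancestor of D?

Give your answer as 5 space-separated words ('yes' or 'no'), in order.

Answer: no yes yes yes yes

Derivation:
After op 1 (branch): HEAD=main@A [exp=A main=A]
After op 2 (commit): HEAD=main@B [exp=A main=B]
After op 3 (commit): HEAD=main@C [exp=A main=C]
After op 4 (checkout): HEAD=exp@A [exp=A main=C]
After op 5 (checkout): HEAD=main@C [exp=A main=C]
After op 6 (commit): HEAD=main@D [exp=A main=D]
After op 7 (merge): HEAD=main@E [exp=A main=E]
ancestors(B) = {A,B}; D in? no
ancestors(D) = {A,B,C,D}; B in? yes
ancestors(E) = {A,B,C,D,E}; C in? yes
ancestors(C) = {A,B,C}; A in? yes
ancestors(D) = {A,B,C,D}; A in? yes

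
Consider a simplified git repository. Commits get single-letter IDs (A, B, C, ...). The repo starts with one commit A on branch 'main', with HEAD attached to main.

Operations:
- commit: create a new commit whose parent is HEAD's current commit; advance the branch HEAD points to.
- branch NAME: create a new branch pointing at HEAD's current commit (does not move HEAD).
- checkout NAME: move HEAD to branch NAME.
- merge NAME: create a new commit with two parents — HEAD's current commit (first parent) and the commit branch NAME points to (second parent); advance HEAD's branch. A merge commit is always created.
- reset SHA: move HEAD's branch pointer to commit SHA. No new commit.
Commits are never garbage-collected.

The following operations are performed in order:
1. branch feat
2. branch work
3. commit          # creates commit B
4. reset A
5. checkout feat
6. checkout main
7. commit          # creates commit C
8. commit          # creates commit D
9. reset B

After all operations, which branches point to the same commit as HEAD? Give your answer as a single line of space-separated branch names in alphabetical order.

After op 1 (branch): HEAD=main@A [feat=A main=A]
After op 2 (branch): HEAD=main@A [feat=A main=A work=A]
After op 3 (commit): HEAD=main@B [feat=A main=B work=A]
After op 4 (reset): HEAD=main@A [feat=A main=A work=A]
After op 5 (checkout): HEAD=feat@A [feat=A main=A work=A]
After op 6 (checkout): HEAD=main@A [feat=A main=A work=A]
After op 7 (commit): HEAD=main@C [feat=A main=C work=A]
After op 8 (commit): HEAD=main@D [feat=A main=D work=A]
After op 9 (reset): HEAD=main@B [feat=A main=B work=A]

Answer: main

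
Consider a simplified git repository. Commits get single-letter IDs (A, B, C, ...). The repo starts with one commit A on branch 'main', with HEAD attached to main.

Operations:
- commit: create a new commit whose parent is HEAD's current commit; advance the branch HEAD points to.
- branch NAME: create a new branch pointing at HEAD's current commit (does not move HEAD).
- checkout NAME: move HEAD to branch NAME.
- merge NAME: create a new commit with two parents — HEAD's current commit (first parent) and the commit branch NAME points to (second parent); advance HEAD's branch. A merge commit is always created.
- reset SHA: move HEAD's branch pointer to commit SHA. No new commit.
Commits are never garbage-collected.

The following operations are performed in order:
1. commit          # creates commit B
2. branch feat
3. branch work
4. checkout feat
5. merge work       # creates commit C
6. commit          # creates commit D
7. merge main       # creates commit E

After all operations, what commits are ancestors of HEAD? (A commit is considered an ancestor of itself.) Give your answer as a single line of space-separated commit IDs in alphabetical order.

Answer: A B C D E

Derivation:
After op 1 (commit): HEAD=main@B [main=B]
After op 2 (branch): HEAD=main@B [feat=B main=B]
After op 3 (branch): HEAD=main@B [feat=B main=B work=B]
After op 4 (checkout): HEAD=feat@B [feat=B main=B work=B]
After op 5 (merge): HEAD=feat@C [feat=C main=B work=B]
After op 6 (commit): HEAD=feat@D [feat=D main=B work=B]
After op 7 (merge): HEAD=feat@E [feat=E main=B work=B]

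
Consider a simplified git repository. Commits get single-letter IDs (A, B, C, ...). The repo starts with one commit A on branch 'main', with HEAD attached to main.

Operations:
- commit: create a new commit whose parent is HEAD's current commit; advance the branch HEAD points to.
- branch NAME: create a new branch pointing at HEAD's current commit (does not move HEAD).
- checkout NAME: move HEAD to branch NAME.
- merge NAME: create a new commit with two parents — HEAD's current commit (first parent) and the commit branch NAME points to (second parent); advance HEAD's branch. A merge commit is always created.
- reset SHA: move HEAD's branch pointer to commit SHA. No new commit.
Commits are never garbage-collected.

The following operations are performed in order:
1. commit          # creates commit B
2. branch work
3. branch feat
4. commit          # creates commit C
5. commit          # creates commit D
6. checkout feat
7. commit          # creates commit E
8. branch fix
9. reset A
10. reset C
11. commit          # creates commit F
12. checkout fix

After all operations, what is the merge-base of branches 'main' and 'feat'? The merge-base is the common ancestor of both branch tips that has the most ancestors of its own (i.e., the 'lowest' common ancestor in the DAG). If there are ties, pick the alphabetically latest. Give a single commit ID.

Answer: C

Derivation:
After op 1 (commit): HEAD=main@B [main=B]
After op 2 (branch): HEAD=main@B [main=B work=B]
After op 3 (branch): HEAD=main@B [feat=B main=B work=B]
After op 4 (commit): HEAD=main@C [feat=B main=C work=B]
After op 5 (commit): HEAD=main@D [feat=B main=D work=B]
After op 6 (checkout): HEAD=feat@B [feat=B main=D work=B]
After op 7 (commit): HEAD=feat@E [feat=E main=D work=B]
After op 8 (branch): HEAD=feat@E [feat=E fix=E main=D work=B]
After op 9 (reset): HEAD=feat@A [feat=A fix=E main=D work=B]
After op 10 (reset): HEAD=feat@C [feat=C fix=E main=D work=B]
After op 11 (commit): HEAD=feat@F [feat=F fix=E main=D work=B]
After op 12 (checkout): HEAD=fix@E [feat=F fix=E main=D work=B]
ancestors(main=D): ['A', 'B', 'C', 'D']
ancestors(feat=F): ['A', 'B', 'C', 'F']
common: ['A', 'B', 'C']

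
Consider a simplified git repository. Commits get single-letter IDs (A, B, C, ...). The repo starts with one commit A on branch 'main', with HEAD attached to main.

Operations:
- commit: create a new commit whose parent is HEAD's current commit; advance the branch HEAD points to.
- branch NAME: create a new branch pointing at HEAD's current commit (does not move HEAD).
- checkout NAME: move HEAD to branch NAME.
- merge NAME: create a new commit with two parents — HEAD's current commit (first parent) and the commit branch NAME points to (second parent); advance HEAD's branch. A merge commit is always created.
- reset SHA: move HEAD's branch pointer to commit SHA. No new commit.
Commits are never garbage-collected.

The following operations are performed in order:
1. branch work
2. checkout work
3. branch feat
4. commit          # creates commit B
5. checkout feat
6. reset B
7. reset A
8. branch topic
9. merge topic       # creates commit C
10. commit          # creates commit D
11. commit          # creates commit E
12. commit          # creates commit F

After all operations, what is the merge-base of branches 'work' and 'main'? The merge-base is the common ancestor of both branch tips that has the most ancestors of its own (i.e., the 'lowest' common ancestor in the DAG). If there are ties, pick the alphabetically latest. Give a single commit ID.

After op 1 (branch): HEAD=main@A [main=A work=A]
After op 2 (checkout): HEAD=work@A [main=A work=A]
After op 3 (branch): HEAD=work@A [feat=A main=A work=A]
After op 4 (commit): HEAD=work@B [feat=A main=A work=B]
After op 5 (checkout): HEAD=feat@A [feat=A main=A work=B]
After op 6 (reset): HEAD=feat@B [feat=B main=A work=B]
After op 7 (reset): HEAD=feat@A [feat=A main=A work=B]
After op 8 (branch): HEAD=feat@A [feat=A main=A topic=A work=B]
After op 9 (merge): HEAD=feat@C [feat=C main=A topic=A work=B]
After op 10 (commit): HEAD=feat@D [feat=D main=A topic=A work=B]
After op 11 (commit): HEAD=feat@E [feat=E main=A topic=A work=B]
After op 12 (commit): HEAD=feat@F [feat=F main=A topic=A work=B]
ancestors(work=B): ['A', 'B']
ancestors(main=A): ['A']
common: ['A']

Answer: A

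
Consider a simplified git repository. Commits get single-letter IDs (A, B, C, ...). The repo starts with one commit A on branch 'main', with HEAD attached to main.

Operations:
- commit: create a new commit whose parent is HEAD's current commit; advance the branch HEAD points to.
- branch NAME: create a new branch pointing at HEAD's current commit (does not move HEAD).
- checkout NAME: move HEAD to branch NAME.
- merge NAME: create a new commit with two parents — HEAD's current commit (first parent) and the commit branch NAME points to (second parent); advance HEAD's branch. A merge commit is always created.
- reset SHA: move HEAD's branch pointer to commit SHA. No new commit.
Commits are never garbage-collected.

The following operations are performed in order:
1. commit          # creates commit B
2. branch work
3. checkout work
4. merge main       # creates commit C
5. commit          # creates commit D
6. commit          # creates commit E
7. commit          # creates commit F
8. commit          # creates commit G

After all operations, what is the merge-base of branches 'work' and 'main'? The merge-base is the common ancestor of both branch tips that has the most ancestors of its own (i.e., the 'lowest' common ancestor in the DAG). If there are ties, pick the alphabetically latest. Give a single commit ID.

After op 1 (commit): HEAD=main@B [main=B]
After op 2 (branch): HEAD=main@B [main=B work=B]
After op 3 (checkout): HEAD=work@B [main=B work=B]
After op 4 (merge): HEAD=work@C [main=B work=C]
After op 5 (commit): HEAD=work@D [main=B work=D]
After op 6 (commit): HEAD=work@E [main=B work=E]
After op 7 (commit): HEAD=work@F [main=B work=F]
After op 8 (commit): HEAD=work@G [main=B work=G]
ancestors(work=G): ['A', 'B', 'C', 'D', 'E', 'F', 'G']
ancestors(main=B): ['A', 'B']
common: ['A', 'B']

Answer: B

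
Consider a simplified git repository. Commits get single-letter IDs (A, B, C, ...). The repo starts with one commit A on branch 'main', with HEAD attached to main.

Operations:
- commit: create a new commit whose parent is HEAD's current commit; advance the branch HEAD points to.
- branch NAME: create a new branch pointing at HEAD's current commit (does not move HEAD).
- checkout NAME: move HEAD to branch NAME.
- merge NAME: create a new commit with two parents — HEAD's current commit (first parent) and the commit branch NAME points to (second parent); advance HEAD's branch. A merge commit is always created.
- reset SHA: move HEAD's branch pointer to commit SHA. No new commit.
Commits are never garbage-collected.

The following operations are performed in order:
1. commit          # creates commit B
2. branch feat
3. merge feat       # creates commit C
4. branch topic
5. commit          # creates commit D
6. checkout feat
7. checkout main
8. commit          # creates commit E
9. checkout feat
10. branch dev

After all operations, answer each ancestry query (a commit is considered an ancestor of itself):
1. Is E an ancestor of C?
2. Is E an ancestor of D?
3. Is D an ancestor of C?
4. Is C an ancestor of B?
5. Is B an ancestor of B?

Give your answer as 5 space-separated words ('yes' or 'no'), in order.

Answer: no no no no yes

Derivation:
After op 1 (commit): HEAD=main@B [main=B]
After op 2 (branch): HEAD=main@B [feat=B main=B]
After op 3 (merge): HEAD=main@C [feat=B main=C]
After op 4 (branch): HEAD=main@C [feat=B main=C topic=C]
After op 5 (commit): HEAD=main@D [feat=B main=D topic=C]
After op 6 (checkout): HEAD=feat@B [feat=B main=D topic=C]
After op 7 (checkout): HEAD=main@D [feat=B main=D topic=C]
After op 8 (commit): HEAD=main@E [feat=B main=E topic=C]
After op 9 (checkout): HEAD=feat@B [feat=B main=E topic=C]
After op 10 (branch): HEAD=feat@B [dev=B feat=B main=E topic=C]
ancestors(C) = {A,B,C}; E in? no
ancestors(D) = {A,B,C,D}; E in? no
ancestors(C) = {A,B,C}; D in? no
ancestors(B) = {A,B}; C in? no
ancestors(B) = {A,B}; B in? yes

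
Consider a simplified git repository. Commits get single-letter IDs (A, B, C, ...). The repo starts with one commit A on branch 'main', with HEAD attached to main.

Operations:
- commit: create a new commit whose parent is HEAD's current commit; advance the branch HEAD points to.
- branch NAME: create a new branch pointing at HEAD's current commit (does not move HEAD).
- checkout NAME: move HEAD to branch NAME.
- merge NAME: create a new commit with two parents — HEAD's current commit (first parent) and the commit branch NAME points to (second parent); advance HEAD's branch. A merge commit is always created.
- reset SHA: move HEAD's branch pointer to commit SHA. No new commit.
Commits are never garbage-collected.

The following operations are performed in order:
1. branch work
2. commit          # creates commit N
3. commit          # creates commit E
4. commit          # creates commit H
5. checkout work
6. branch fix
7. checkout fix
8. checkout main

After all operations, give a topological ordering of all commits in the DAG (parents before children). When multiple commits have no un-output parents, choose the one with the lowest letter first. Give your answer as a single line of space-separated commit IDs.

After op 1 (branch): HEAD=main@A [main=A work=A]
After op 2 (commit): HEAD=main@N [main=N work=A]
After op 3 (commit): HEAD=main@E [main=E work=A]
After op 4 (commit): HEAD=main@H [main=H work=A]
After op 5 (checkout): HEAD=work@A [main=H work=A]
After op 6 (branch): HEAD=work@A [fix=A main=H work=A]
After op 7 (checkout): HEAD=fix@A [fix=A main=H work=A]
After op 8 (checkout): HEAD=main@H [fix=A main=H work=A]
commit A: parents=[]
commit E: parents=['N']
commit H: parents=['E']
commit N: parents=['A']

Answer: A N E H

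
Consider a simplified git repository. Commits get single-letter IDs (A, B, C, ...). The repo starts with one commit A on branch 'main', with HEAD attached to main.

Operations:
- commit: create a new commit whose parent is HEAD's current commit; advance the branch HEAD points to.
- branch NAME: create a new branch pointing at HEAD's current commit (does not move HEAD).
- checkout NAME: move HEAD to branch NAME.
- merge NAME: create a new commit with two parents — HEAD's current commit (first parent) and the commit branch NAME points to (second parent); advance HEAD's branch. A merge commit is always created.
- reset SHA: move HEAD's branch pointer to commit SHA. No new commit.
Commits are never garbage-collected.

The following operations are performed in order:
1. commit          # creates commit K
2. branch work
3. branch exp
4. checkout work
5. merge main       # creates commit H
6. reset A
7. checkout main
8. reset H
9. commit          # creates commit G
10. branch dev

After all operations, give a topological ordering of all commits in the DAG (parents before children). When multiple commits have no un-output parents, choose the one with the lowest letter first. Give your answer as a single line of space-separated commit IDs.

After op 1 (commit): HEAD=main@K [main=K]
After op 2 (branch): HEAD=main@K [main=K work=K]
After op 3 (branch): HEAD=main@K [exp=K main=K work=K]
After op 4 (checkout): HEAD=work@K [exp=K main=K work=K]
After op 5 (merge): HEAD=work@H [exp=K main=K work=H]
After op 6 (reset): HEAD=work@A [exp=K main=K work=A]
After op 7 (checkout): HEAD=main@K [exp=K main=K work=A]
After op 8 (reset): HEAD=main@H [exp=K main=H work=A]
After op 9 (commit): HEAD=main@G [exp=K main=G work=A]
After op 10 (branch): HEAD=main@G [dev=G exp=K main=G work=A]
commit A: parents=[]
commit G: parents=['H']
commit H: parents=['K', 'K']
commit K: parents=['A']

Answer: A K H G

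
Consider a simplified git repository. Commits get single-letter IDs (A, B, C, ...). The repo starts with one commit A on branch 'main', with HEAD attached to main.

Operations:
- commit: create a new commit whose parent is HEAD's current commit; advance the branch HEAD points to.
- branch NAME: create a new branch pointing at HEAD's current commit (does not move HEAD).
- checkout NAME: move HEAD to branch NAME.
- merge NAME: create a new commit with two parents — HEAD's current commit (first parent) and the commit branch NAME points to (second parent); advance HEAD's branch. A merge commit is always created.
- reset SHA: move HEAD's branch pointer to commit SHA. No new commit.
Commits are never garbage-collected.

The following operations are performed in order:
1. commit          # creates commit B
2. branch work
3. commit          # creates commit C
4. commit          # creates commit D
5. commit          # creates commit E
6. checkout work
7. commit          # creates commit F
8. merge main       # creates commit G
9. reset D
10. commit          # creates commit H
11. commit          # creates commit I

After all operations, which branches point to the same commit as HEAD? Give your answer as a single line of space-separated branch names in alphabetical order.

Answer: work

Derivation:
After op 1 (commit): HEAD=main@B [main=B]
After op 2 (branch): HEAD=main@B [main=B work=B]
After op 3 (commit): HEAD=main@C [main=C work=B]
After op 4 (commit): HEAD=main@D [main=D work=B]
After op 5 (commit): HEAD=main@E [main=E work=B]
After op 6 (checkout): HEAD=work@B [main=E work=B]
After op 7 (commit): HEAD=work@F [main=E work=F]
After op 8 (merge): HEAD=work@G [main=E work=G]
After op 9 (reset): HEAD=work@D [main=E work=D]
After op 10 (commit): HEAD=work@H [main=E work=H]
After op 11 (commit): HEAD=work@I [main=E work=I]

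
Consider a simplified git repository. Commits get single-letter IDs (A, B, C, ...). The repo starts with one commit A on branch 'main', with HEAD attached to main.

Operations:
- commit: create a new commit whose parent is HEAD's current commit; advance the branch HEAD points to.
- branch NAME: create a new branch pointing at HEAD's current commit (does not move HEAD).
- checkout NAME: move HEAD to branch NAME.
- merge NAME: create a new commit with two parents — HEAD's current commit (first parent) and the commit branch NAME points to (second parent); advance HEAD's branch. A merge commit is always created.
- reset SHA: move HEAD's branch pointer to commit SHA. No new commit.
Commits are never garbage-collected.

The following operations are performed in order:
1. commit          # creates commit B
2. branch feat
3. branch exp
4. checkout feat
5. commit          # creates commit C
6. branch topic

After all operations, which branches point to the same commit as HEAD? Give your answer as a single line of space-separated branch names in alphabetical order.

Answer: feat topic

Derivation:
After op 1 (commit): HEAD=main@B [main=B]
After op 2 (branch): HEAD=main@B [feat=B main=B]
After op 3 (branch): HEAD=main@B [exp=B feat=B main=B]
After op 4 (checkout): HEAD=feat@B [exp=B feat=B main=B]
After op 5 (commit): HEAD=feat@C [exp=B feat=C main=B]
After op 6 (branch): HEAD=feat@C [exp=B feat=C main=B topic=C]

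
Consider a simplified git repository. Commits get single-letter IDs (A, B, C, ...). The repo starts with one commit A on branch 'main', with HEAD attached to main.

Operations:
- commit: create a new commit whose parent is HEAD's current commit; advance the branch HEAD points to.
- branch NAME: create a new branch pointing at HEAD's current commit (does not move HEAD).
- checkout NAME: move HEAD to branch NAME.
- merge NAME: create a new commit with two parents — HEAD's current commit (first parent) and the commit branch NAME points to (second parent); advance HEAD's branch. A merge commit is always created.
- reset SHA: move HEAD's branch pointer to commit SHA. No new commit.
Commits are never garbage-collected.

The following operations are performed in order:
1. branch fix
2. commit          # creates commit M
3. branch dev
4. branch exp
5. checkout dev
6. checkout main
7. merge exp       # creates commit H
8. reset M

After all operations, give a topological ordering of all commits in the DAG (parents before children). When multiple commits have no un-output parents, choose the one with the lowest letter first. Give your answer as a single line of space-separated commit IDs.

Answer: A M H

Derivation:
After op 1 (branch): HEAD=main@A [fix=A main=A]
After op 2 (commit): HEAD=main@M [fix=A main=M]
After op 3 (branch): HEAD=main@M [dev=M fix=A main=M]
After op 4 (branch): HEAD=main@M [dev=M exp=M fix=A main=M]
After op 5 (checkout): HEAD=dev@M [dev=M exp=M fix=A main=M]
After op 6 (checkout): HEAD=main@M [dev=M exp=M fix=A main=M]
After op 7 (merge): HEAD=main@H [dev=M exp=M fix=A main=H]
After op 8 (reset): HEAD=main@M [dev=M exp=M fix=A main=M]
commit A: parents=[]
commit H: parents=['M', 'M']
commit M: parents=['A']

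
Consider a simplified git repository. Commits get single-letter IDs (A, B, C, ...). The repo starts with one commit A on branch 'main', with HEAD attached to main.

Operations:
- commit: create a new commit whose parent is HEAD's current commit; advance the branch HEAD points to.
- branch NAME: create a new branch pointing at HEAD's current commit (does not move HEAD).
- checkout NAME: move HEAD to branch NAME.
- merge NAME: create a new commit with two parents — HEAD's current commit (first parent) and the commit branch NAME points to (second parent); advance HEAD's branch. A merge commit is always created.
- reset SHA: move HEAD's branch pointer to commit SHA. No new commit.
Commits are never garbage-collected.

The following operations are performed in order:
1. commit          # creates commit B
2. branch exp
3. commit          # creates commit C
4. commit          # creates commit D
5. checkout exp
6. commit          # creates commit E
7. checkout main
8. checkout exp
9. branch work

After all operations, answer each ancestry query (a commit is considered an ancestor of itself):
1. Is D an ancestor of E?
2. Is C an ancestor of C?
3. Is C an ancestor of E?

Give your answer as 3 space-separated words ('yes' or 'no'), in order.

After op 1 (commit): HEAD=main@B [main=B]
After op 2 (branch): HEAD=main@B [exp=B main=B]
After op 3 (commit): HEAD=main@C [exp=B main=C]
After op 4 (commit): HEAD=main@D [exp=B main=D]
After op 5 (checkout): HEAD=exp@B [exp=B main=D]
After op 6 (commit): HEAD=exp@E [exp=E main=D]
After op 7 (checkout): HEAD=main@D [exp=E main=D]
After op 8 (checkout): HEAD=exp@E [exp=E main=D]
After op 9 (branch): HEAD=exp@E [exp=E main=D work=E]
ancestors(E) = {A,B,E}; D in? no
ancestors(C) = {A,B,C}; C in? yes
ancestors(E) = {A,B,E}; C in? no

Answer: no yes no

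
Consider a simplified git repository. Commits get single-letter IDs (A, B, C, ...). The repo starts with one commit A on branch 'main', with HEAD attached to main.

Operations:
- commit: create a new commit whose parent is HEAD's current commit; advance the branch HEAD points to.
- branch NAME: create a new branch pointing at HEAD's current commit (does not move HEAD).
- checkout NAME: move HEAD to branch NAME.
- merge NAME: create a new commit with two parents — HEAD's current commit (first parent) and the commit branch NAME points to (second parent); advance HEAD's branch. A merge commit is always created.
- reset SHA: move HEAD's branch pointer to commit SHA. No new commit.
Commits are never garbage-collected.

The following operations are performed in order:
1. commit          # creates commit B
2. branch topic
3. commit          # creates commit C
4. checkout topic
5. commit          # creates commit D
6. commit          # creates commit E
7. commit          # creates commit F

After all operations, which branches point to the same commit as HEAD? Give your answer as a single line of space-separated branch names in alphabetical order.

After op 1 (commit): HEAD=main@B [main=B]
After op 2 (branch): HEAD=main@B [main=B topic=B]
After op 3 (commit): HEAD=main@C [main=C topic=B]
After op 4 (checkout): HEAD=topic@B [main=C topic=B]
After op 5 (commit): HEAD=topic@D [main=C topic=D]
After op 6 (commit): HEAD=topic@E [main=C topic=E]
After op 7 (commit): HEAD=topic@F [main=C topic=F]

Answer: topic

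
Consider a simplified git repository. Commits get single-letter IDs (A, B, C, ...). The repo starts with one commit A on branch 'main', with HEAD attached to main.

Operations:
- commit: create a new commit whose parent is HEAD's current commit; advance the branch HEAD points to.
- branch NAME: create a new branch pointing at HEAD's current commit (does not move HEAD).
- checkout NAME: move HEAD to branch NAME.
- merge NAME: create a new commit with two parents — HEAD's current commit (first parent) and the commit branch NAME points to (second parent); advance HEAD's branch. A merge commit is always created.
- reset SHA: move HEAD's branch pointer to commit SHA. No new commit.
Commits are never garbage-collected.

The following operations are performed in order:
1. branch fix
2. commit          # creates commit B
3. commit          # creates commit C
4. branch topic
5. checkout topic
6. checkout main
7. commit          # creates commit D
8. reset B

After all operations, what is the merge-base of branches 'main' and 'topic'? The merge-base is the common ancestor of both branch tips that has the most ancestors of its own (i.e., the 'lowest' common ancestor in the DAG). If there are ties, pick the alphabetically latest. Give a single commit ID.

Answer: B

Derivation:
After op 1 (branch): HEAD=main@A [fix=A main=A]
After op 2 (commit): HEAD=main@B [fix=A main=B]
After op 3 (commit): HEAD=main@C [fix=A main=C]
After op 4 (branch): HEAD=main@C [fix=A main=C topic=C]
After op 5 (checkout): HEAD=topic@C [fix=A main=C topic=C]
After op 6 (checkout): HEAD=main@C [fix=A main=C topic=C]
After op 7 (commit): HEAD=main@D [fix=A main=D topic=C]
After op 8 (reset): HEAD=main@B [fix=A main=B topic=C]
ancestors(main=B): ['A', 'B']
ancestors(topic=C): ['A', 'B', 'C']
common: ['A', 'B']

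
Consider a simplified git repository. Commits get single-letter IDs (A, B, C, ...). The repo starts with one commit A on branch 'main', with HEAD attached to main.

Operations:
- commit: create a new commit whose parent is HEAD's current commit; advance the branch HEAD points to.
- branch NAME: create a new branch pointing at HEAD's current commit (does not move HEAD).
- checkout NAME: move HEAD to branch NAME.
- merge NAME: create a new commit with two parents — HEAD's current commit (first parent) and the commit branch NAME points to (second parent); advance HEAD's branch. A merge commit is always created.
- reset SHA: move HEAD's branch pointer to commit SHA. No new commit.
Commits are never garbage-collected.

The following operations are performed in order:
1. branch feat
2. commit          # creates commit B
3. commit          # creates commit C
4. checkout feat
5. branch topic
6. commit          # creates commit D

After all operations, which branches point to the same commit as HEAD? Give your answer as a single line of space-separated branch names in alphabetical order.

After op 1 (branch): HEAD=main@A [feat=A main=A]
After op 2 (commit): HEAD=main@B [feat=A main=B]
After op 3 (commit): HEAD=main@C [feat=A main=C]
After op 4 (checkout): HEAD=feat@A [feat=A main=C]
After op 5 (branch): HEAD=feat@A [feat=A main=C topic=A]
After op 6 (commit): HEAD=feat@D [feat=D main=C topic=A]

Answer: feat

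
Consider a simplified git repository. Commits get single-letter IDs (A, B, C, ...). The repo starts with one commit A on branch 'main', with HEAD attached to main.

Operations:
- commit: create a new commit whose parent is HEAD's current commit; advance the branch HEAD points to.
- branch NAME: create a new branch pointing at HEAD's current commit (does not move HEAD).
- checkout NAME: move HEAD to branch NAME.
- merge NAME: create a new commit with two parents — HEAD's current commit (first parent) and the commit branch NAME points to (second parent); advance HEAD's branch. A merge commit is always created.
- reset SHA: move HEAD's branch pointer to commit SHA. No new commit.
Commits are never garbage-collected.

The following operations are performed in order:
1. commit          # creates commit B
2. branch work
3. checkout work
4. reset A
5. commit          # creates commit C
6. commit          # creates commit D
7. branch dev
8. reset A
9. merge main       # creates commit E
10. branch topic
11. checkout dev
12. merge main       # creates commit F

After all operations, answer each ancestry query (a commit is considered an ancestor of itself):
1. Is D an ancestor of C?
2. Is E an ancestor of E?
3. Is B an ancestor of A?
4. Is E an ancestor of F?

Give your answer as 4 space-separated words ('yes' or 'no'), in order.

Answer: no yes no no

Derivation:
After op 1 (commit): HEAD=main@B [main=B]
After op 2 (branch): HEAD=main@B [main=B work=B]
After op 3 (checkout): HEAD=work@B [main=B work=B]
After op 4 (reset): HEAD=work@A [main=B work=A]
After op 5 (commit): HEAD=work@C [main=B work=C]
After op 6 (commit): HEAD=work@D [main=B work=D]
After op 7 (branch): HEAD=work@D [dev=D main=B work=D]
After op 8 (reset): HEAD=work@A [dev=D main=B work=A]
After op 9 (merge): HEAD=work@E [dev=D main=B work=E]
After op 10 (branch): HEAD=work@E [dev=D main=B topic=E work=E]
After op 11 (checkout): HEAD=dev@D [dev=D main=B topic=E work=E]
After op 12 (merge): HEAD=dev@F [dev=F main=B topic=E work=E]
ancestors(C) = {A,C}; D in? no
ancestors(E) = {A,B,E}; E in? yes
ancestors(A) = {A}; B in? no
ancestors(F) = {A,B,C,D,F}; E in? no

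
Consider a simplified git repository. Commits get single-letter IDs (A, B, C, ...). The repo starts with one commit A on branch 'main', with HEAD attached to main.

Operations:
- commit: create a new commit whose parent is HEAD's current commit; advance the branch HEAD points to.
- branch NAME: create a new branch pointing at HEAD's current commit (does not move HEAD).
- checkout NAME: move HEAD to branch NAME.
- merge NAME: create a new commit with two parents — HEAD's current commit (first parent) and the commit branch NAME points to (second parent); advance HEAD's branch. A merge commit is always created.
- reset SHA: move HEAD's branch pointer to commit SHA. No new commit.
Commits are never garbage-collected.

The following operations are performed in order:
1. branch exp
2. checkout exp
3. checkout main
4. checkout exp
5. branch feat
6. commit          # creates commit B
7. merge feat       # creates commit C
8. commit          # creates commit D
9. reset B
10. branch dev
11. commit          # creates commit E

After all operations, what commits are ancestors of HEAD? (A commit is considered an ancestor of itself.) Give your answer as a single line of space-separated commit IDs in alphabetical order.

After op 1 (branch): HEAD=main@A [exp=A main=A]
After op 2 (checkout): HEAD=exp@A [exp=A main=A]
After op 3 (checkout): HEAD=main@A [exp=A main=A]
After op 4 (checkout): HEAD=exp@A [exp=A main=A]
After op 5 (branch): HEAD=exp@A [exp=A feat=A main=A]
After op 6 (commit): HEAD=exp@B [exp=B feat=A main=A]
After op 7 (merge): HEAD=exp@C [exp=C feat=A main=A]
After op 8 (commit): HEAD=exp@D [exp=D feat=A main=A]
After op 9 (reset): HEAD=exp@B [exp=B feat=A main=A]
After op 10 (branch): HEAD=exp@B [dev=B exp=B feat=A main=A]
After op 11 (commit): HEAD=exp@E [dev=B exp=E feat=A main=A]

Answer: A B E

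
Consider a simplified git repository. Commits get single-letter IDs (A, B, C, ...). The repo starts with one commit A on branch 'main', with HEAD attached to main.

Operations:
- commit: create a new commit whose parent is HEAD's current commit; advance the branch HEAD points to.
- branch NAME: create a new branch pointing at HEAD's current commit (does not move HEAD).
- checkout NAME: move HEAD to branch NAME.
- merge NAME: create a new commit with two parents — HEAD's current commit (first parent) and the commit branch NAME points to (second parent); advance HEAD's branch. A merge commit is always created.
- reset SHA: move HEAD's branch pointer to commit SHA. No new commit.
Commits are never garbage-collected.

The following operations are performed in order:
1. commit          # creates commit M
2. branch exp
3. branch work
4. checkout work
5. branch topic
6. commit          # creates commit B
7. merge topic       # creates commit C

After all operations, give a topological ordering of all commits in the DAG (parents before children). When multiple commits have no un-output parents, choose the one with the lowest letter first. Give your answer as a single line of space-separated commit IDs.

After op 1 (commit): HEAD=main@M [main=M]
After op 2 (branch): HEAD=main@M [exp=M main=M]
After op 3 (branch): HEAD=main@M [exp=M main=M work=M]
After op 4 (checkout): HEAD=work@M [exp=M main=M work=M]
After op 5 (branch): HEAD=work@M [exp=M main=M topic=M work=M]
After op 6 (commit): HEAD=work@B [exp=M main=M topic=M work=B]
After op 7 (merge): HEAD=work@C [exp=M main=M topic=M work=C]
commit A: parents=[]
commit B: parents=['M']
commit C: parents=['B', 'M']
commit M: parents=['A']

Answer: A M B C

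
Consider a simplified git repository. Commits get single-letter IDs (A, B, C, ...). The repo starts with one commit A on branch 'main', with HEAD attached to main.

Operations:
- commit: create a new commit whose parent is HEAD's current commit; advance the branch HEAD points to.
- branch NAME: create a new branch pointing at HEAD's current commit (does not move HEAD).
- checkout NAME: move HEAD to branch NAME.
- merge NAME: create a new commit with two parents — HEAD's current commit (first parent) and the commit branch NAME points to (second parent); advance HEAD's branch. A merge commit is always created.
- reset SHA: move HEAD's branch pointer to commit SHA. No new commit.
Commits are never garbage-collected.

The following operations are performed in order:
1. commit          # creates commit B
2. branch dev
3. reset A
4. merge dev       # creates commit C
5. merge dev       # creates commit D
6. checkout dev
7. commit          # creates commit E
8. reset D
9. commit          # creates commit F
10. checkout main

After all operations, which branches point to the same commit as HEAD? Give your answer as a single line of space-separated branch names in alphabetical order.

After op 1 (commit): HEAD=main@B [main=B]
After op 2 (branch): HEAD=main@B [dev=B main=B]
After op 3 (reset): HEAD=main@A [dev=B main=A]
After op 4 (merge): HEAD=main@C [dev=B main=C]
After op 5 (merge): HEAD=main@D [dev=B main=D]
After op 6 (checkout): HEAD=dev@B [dev=B main=D]
After op 7 (commit): HEAD=dev@E [dev=E main=D]
After op 8 (reset): HEAD=dev@D [dev=D main=D]
After op 9 (commit): HEAD=dev@F [dev=F main=D]
After op 10 (checkout): HEAD=main@D [dev=F main=D]

Answer: main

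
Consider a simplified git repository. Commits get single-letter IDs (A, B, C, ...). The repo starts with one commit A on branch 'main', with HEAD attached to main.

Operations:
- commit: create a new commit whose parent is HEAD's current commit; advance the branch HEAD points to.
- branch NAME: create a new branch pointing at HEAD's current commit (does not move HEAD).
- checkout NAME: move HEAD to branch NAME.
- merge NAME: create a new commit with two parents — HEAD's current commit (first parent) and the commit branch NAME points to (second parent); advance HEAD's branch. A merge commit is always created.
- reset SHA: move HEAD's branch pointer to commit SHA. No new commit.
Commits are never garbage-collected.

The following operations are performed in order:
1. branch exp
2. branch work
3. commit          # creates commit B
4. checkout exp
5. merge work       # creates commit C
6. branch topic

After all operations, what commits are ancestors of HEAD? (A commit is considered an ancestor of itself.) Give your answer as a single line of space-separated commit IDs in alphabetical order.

Answer: A C

Derivation:
After op 1 (branch): HEAD=main@A [exp=A main=A]
After op 2 (branch): HEAD=main@A [exp=A main=A work=A]
After op 3 (commit): HEAD=main@B [exp=A main=B work=A]
After op 4 (checkout): HEAD=exp@A [exp=A main=B work=A]
After op 5 (merge): HEAD=exp@C [exp=C main=B work=A]
After op 6 (branch): HEAD=exp@C [exp=C main=B topic=C work=A]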